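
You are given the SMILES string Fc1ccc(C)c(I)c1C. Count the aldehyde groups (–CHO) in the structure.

Scan the SMILES for the aldehyde motif — none present.

0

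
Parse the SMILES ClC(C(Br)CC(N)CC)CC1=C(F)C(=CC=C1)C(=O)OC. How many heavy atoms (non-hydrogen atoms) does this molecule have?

Every atom symbol written in the SMILES (organic subset) is one heavy atom; implicit H are not written.
Heavy atoms by element → Br:1, C:15, Cl:1, F:1, N:1, O:2.
Total: 21.

21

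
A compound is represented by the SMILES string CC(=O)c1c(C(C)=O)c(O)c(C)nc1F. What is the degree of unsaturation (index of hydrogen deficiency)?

6

Molecular formula: C10H10FNO3.
DoU = (2C + 2 + N − H − X) / 2, where X is the halogen count and O/S are ignored.
    = (2·10 + 2 + 1 − 10 − 1) / 2 = 12 / 2 = 6.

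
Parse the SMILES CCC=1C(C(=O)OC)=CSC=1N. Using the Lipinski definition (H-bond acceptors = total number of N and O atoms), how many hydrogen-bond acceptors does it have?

N atoms: 1; O atoms: 2.
Lipinski HBA = 1 + 2 = 3.

3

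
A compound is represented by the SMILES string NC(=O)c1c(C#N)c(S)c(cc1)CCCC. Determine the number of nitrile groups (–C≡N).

The nitrile motif appears at heavy-atom position 6 in the SMILES.
Other groups present: 1 amide, 1 thiol.
Nitrile count: 1.

1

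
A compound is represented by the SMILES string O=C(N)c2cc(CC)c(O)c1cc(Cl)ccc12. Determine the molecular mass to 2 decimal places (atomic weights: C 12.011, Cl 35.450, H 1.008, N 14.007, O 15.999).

249.69 g/mol

First, the molecular formula is C13H12ClNO2 (counting implicit H from valence).
  C: 13 × 12.011 = 156.143
  Cl: 1 × 35.450 = 35.450
  H: 12 × 1.008 = 12.096
  N: 1 × 14.007 = 14.007
  O: 2 × 15.999 = 31.998
Sum: 13×12.011 + 1×35.450 + 12×1.008 + 1×14.007 + 2×15.999 = 249.694 → 249.69 g/mol.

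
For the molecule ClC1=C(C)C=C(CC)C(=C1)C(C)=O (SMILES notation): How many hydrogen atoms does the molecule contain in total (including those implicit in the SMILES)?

Walk through each heavy atom and fill implicit hydrogens from standard valence (C 4, N 3, O 2, S 2, halogen 1):
  atom 1: Cl (halogen, monovalent) → 0 H
  atom 2: C, bond orders sum to 4 (valence 4) → 0 H
  atom 3: C, bond orders sum to 4 (valence 4) → 0 H
  atom 4: C, bond orders sum to 1 (valence 4) → 3 H
  atom 5: C, bond orders sum to 3 (valence 4) → 1 H
  atom 6: C, bond orders sum to 4 (valence 4) → 0 H
  atom 7: C, bond orders sum to 2 (valence 4) → 2 H
  atom 8: C, bond orders sum to 1 (valence 4) → 3 H
  atom 9: C, bond orders sum to 4 (valence 4) → 0 H
  atom 10: C, bond orders sum to 3 (valence 4) → 1 H
  atom 11: C, bond orders sum to 4 (valence 4) → 0 H
  atom 12: C, bond orders sum to 1 (valence 4) → 3 H
  atom 13: O, bond orders sum to 2 (valence 2) → 0 H
Total hydrogens: 13.

13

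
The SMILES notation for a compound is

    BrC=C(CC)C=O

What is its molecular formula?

Walk through each heavy atom and fill implicit hydrogens from standard valence (C 4, N 3, O 2, S 2, halogen 1):
  atom 1: Br (halogen, monovalent) → 0 H
  atom 2: C, bond orders sum to 3 (valence 4) → 1 H
  atom 3: C, bond orders sum to 4 (valence 4) → 0 H
  atom 4: C, bond orders sum to 2 (valence 4) → 2 H
  atom 5: C, bond orders sum to 1 (valence 4) → 3 H
  atom 6: C, bond orders sum to 3 (valence 4) → 1 H
  atom 7: O, bond orders sum to 2 (valence 2) → 0 H
Totals → C:5, H:7, Br:1, O:1.
In Hill order: C5H7BrO.

C5H7BrO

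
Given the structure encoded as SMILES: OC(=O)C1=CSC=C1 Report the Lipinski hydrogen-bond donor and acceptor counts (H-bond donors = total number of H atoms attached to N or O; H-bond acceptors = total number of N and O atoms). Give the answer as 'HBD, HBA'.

1, 2

Donors: find every N or O and count the H atoms it carries.
  atom 1 (O): bond orders sum to 1 → 1 H
  atom 3 (O): bond orders sum to 2 → 0 H
Lipinski HBD = 1.
Acceptors: N atoms = 0, O atoms = 2 → HBA = 2.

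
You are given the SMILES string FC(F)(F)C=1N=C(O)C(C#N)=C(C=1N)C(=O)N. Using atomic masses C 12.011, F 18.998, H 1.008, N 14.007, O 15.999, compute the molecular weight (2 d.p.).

246.15 g/mol

First, the molecular formula is C8H5F3N4O2 (counting implicit H from valence).
  C: 8 × 12.011 = 96.088
  F: 3 × 18.998 = 56.994
  H: 5 × 1.008 = 5.040
  N: 4 × 14.007 = 56.028
  O: 2 × 15.999 = 31.998
Sum: 8×12.011 + 3×18.998 + 5×1.008 + 4×14.007 + 2×15.999 = 246.148 → 246.15 g/mol.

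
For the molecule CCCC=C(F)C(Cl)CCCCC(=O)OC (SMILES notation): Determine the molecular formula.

Walk through each heavy atom and fill implicit hydrogens from standard valence (C 4, N 3, O 2, S 2, halogen 1):
  atom 1: C, bond orders sum to 1 (valence 4) → 3 H
  atom 2: C, bond orders sum to 2 (valence 4) → 2 H
  atom 3: C, bond orders sum to 2 (valence 4) → 2 H
  atom 4: C, bond orders sum to 3 (valence 4) → 1 H
  atom 5: C, bond orders sum to 4 (valence 4) → 0 H
  atom 6: F (halogen, monovalent) → 0 H
  atom 7: C, bond orders sum to 3 (valence 4) → 1 H
  atom 8: Cl (halogen, monovalent) → 0 H
  atom 9: C, bond orders sum to 2 (valence 4) → 2 H
  atom 10: C, bond orders sum to 2 (valence 4) → 2 H
  atom 11: C, bond orders sum to 2 (valence 4) → 2 H
  atom 12: C, bond orders sum to 2 (valence 4) → 2 H
  atom 13: C, bond orders sum to 4 (valence 4) → 0 H
  atom 14: O, bond orders sum to 2 (valence 2) → 0 H
  atom 15: O, bond orders sum to 2 (valence 2) → 0 H
  atom 16: C, bond orders sum to 1 (valence 4) → 3 H
Totals → C:12, H:20, Cl:1, F:1, O:2.

C12H20ClFO2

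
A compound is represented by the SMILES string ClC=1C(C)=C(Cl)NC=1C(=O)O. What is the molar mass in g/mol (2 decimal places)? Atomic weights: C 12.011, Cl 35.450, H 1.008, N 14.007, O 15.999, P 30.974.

First, the molecular formula is C6H5Cl2NO2 (counting implicit H from valence).
  C: 6 × 12.011 = 72.066
  Cl: 2 × 35.450 = 70.900
  H: 5 × 1.008 = 5.040
  N: 1 × 14.007 = 14.007
  O: 2 × 15.999 = 31.998
Sum: 6×12.011 + 2×35.450 + 5×1.008 + 1×14.007 + 2×15.999 = 194.011 → 194.01 g/mol.

194.01 g/mol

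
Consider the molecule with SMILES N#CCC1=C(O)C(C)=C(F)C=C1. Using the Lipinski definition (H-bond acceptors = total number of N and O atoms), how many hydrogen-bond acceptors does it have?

2

N atoms: 1; O atoms: 1.
Lipinski HBA = 1 + 1 = 2.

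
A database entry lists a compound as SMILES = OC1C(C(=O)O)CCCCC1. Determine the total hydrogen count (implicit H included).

Walk through each heavy atom and fill implicit hydrogens from standard valence (C 4, N 3, O 2, S 2, halogen 1):
  atom 1: O, bond orders sum to 1 (valence 2) → 1 H
  atom 2: C, bond orders sum to 3 (valence 4) → 1 H
  atom 3: C, bond orders sum to 3 (valence 4) → 1 H
  atom 4: C, bond orders sum to 4 (valence 4) → 0 H
  atom 5: O, bond orders sum to 2 (valence 2) → 0 H
  atom 6: O, bond orders sum to 1 (valence 2) → 1 H
  atom 7: C, bond orders sum to 2 (valence 4) → 2 H
  atom 8: C, bond orders sum to 2 (valence 4) → 2 H
  atom 9: C, bond orders sum to 2 (valence 4) → 2 H
  atom 10: C, bond orders sum to 2 (valence 4) → 2 H
  atom 11: C, bond orders sum to 2 (valence 4) → 2 H
Total hydrogens: 14.

14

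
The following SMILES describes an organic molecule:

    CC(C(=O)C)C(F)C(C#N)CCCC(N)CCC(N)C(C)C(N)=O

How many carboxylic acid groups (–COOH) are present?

Scan the SMILES for the carboxylic acid motif — none present.
Groups that are present: 1 amide, 1 ketone, 1 nitrile, 2 primary amine.

0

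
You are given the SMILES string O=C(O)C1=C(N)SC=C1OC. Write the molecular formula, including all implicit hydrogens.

Walk through each heavy atom and fill implicit hydrogens from standard valence (C 4, N 3, O 2, S 2, halogen 1):
  atom 1: O, bond orders sum to 2 (valence 2) → 0 H
  atom 2: C, bond orders sum to 4 (valence 4) → 0 H
  atom 3: O, bond orders sum to 1 (valence 2) → 1 H
  atom 4: C, bond orders sum to 4 (valence 4) → 0 H
  atom 5: C, bond orders sum to 4 (valence 4) → 0 H
  atom 6: N, bond orders sum to 1 (valence 3) → 2 H
  atom 7: S, bond orders sum to 2 (valence 2) → 0 H
  atom 8: C, bond orders sum to 3 (valence 4) → 1 H
  atom 9: C, bond orders sum to 4 (valence 4) → 0 H
  atom 10: O, bond orders sum to 2 (valence 2) → 0 H
  atom 11: C, bond orders sum to 1 (valence 4) → 3 H
Totals → C:6, H:7, N:1, O:3, S:1.

C6H7NO3S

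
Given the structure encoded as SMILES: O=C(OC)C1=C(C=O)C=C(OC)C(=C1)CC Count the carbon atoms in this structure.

12

Count every carbon token in the SMILES (each C, including those in ring-closure positions and inside branches).
Carbon count: 12.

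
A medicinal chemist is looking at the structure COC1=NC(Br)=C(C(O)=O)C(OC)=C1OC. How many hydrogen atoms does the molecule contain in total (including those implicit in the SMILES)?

Walk through each heavy atom and fill implicit hydrogens from standard valence (C 4, N 3, O 2, S 2, halogen 1):
  atom 1: C, bond orders sum to 1 (valence 4) → 3 H
  atom 2: O, bond orders sum to 2 (valence 2) → 0 H
  atom 3: C, bond orders sum to 4 (valence 4) → 0 H
  atom 4: N, bond orders sum to 3 (valence 3) → 0 H
  atom 5: C, bond orders sum to 4 (valence 4) → 0 H
  atom 6: Br (halogen, monovalent) → 0 H
  atom 7: C, bond orders sum to 4 (valence 4) → 0 H
  atom 8: C, bond orders sum to 4 (valence 4) → 0 H
  atom 9: O, bond orders sum to 1 (valence 2) → 1 H
  atom 10: O, bond orders sum to 2 (valence 2) → 0 H
  atom 11: C, bond orders sum to 4 (valence 4) → 0 H
  atom 12: O, bond orders sum to 2 (valence 2) → 0 H
  atom 13: C, bond orders sum to 1 (valence 4) → 3 H
  atom 14: C, bond orders sum to 4 (valence 4) → 0 H
  atom 15: O, bond orders sum to 2 (valence 2) → 0 H
  atom 16: C, bond orders sum to 1 (valence 4) → 3 H
Total hydrogens: 10.

10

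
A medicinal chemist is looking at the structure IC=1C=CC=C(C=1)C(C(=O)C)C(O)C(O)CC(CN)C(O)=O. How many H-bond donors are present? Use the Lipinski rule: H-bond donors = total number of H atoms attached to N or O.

Donors: find every N or O and count the H atoms it carries.
  atom 10 (O): bond orders sum to 2 → 0 H
  atom 13 (O): bond orders sum to 1 → 1 H
  atom 15 (O): bond orders sum to 1 → 1 H
  atom 19 (N): bond orders sum to 1 → 2 H
  atom 21 (O): bond orders sum to 1 → 1 H
  atom 22 (O): bond orders sum to 2 → 0 H
Lipinski HBD = 5.

5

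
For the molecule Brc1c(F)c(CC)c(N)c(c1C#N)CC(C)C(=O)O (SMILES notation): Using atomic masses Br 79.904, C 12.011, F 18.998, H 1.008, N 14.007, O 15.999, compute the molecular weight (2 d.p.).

First, the molecular formula is C13H14BrFN2O2 (counting implicit H from valence).
  Br: 1 × 79.904 = 79.904
  C: 13 × 12.011 = 156.143
  F: 1 × 18.998 = 18.998
  H: 14 × 1.008 = 14.112
  N: 2 × 14.007 = 28.014
  O: 2 × 15.999 = 31.998
Sum: 1×79.904 + 13×12.011 + 1×18.998 + 14×1.008 + 2×14.007 + 2×15.999 = 329.169 → 329.17 g/mol.

329.17 g/mol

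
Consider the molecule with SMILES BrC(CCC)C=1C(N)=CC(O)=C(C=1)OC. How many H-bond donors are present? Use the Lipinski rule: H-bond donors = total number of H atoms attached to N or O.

Donors: find every N or O and count the H atoms it carries.
  atom 8 (N): bond orders sum to 1 → 2 H
  atom 11 (O): bond orders sum to 1 → 1 H
  atom 14 (O): bond orders sum to 2 → 0 H
Lipinski HBD = 3.

3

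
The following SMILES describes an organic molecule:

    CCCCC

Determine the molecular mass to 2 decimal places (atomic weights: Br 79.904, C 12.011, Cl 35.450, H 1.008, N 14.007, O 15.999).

72.15 g/mol

First, the molecular formula is C5H12 (counting implicit H from valence).
  C: 5 × 12.011 = 60.055
  H: 12 × 1.008 = 12.096
Sum: 5×12.011 + 12×1.008 = 72.151 → 72.15 g/mol.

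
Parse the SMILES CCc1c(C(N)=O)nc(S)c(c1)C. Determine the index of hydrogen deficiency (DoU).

5

Molecular formula: C9H12N2OS.
DoU = (2C + 2 + N − H − X) / 2, where X is the halogen count and O/S are ignored.
    = (2·9 + 2 + 2 − 12 − 0) / 2 = 10 / 2 = 5.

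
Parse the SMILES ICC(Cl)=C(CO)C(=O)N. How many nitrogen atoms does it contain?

1

Scan the SMILES for N atoms (remember two-letter symbols like Cl and Br are single atoms).
Nitrogen count: 1.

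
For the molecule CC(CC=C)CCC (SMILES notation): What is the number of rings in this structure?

0

In SMILES, each pair of matching ring-closure digits denotes one ring-closing bond; the number of such bonds equals the number of independent rings.
Ring-closure bonds here: 0.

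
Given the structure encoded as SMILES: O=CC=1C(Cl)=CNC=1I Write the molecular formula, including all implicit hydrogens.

Walk through each heavy atom and fill implicit hydrogens from standard valence (C 4, N 3, O 2, S 2, halogen 1):
  atom 1: O, bond orders sum to 2 (valence 2) → 0 H
  atom 2: C, bond orders sum to 3 (valence 4) → 1 H
  atom 3: C, bond orders sum to 4 (valence 4) → 0 H
  atom 4: C, bond orders sum to 4 (valence 4) → 0 H
  atom 5: Cl (halogen, monovalent) → 0 H
  atom 6: C, bond orders sum to 3 (valence 4) → 1 H
  atom 7: N, bond orders sum to 2 (valence 3) → 1 H
  atom 8: C, bond orders sum to 4 (valence 4) → 0 H
  atom 9: I (halogen, monovalent) → 0 H
Totals → C:5, H:3, Cl:1, I:1, N:1, O:1.
In Hill order: C5H3ClINO.

C5H3ClINO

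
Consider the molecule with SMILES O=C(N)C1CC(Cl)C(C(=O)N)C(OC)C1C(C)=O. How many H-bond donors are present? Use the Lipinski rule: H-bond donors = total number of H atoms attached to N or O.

4

Donors: find every N or O and count the H atoms it carries.
  atom 1 (O): bond orders sum to 2 → 0 H
  atom 3 (N): bond orders sum to 1 → 2 H
  atom 10 (O): bond orders sum to 2 → 0 H
  atom 11 (N): bond orders sum to 1 → 2 H
  atom 13 (O): bond orders sum to 2 → 0 H
  atom 18 (O): bond orders sum to 2 → 0 H
Lipinski HBD = 4.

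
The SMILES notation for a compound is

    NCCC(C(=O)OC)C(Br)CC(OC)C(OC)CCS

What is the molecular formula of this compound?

C13H26BrNO4S

Walk through each heavy atom and fill implicit hydrogens from standard valence (C 4, N 3, O 2, S 2, halogen 1):
  atom 1: N, bond orders sum to 1 (valence 3) → 2 H
  atom 2: C, bond orders sum to 2 (valence 4) → 2 H
  atom 3: C, bond orders sum to 2 (valence 4) → 2 H
  atom 4: C, bond orders sum to 3 (valence 4) → 1 H
  atom 5: C, bond orders sum to 4 (valence 4) → 0 H
  atom 6: O, bond orders sum to 2 (valence 2) → 0 H
  atom 7: O, bond orders sum to 2 (valence 2) → 0 H
  atom 8: C, bond orders sum to 1 (valence 4) → 3 H
  atom 9: C, bond orders sum to 3 (valence 4) → 1 H
  atom 10: Br (halogen, monovalent) → 0 H
  atom 11: C, bond orders sum to 2 (valence 4) → 2 H
  atom 12: C, bond orders sum to 3 (valence 4) → 1 H
  atom 13: O, bond orders sum to 2 (valence 2) → 0 H
  atom 14: C, bond orders sum to 1 (valence 4) → 3 H
  atom 15: C, bond orders sum to 3 (valence 4) → 1 H
  atom 16: O, bond orders sum to 2 (valence 2) → 0 H
  atom 17: C, bond orders sum to 1 (valence 4) → 3 H
  atom 18: C, bond orders sum to 2 (valence 4) → 2 H
  atom 19: C, bond orders sum to 2 (valence 4) → 2 H
  atom 20: S, bond orders sum to 1 (valence 2) → 1 H
Totals → C:13, H:26, Br:1, N:1, O:4, S:1.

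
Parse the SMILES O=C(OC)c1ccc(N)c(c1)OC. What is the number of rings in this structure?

1

In SMILES, each pair of matching ring-closure digits denotes one ring-closing bond; the number of such bonds equals the number of independent rings.
Ring-closure bonds here: 1.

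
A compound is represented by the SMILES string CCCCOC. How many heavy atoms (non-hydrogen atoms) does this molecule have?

6

Every atom symbol written in the SMILES (organic subset) is one heavy atom; implicit H are not written.
Heavy atoms by element → C:5, O:1.
Total: 6.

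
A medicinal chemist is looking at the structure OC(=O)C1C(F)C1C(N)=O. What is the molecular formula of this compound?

Walk through each heavy atom and fill implicit hydrogens from standard valence (C 4, N 3, O 2, S 2, halogen 1):
  atom 1: O, bond orders sum to 1 (valence 2) → 1 H
  atom 2: C, bond orders sum to 4 (valence 4) → 0 H
  atom 3: O, bond orders sum to 2 (valence 2) → 0 H
  atom 4: C, bond orders sum to 3 (valence 4) → 1 H
  atom 5: C, bond orders sum to 3 (valence 4) → 1 H
  atom 6: F (halogen, monovalent) → 0 H
  atom 7: C, bond orders sum to 3 (valence 4) → 1 H
  atom 8: C, bond orders sum to 4 (valence 4) → 0 H
  atom 9: N, bond orders sum to 1 (valence 3) → 2 H
  atom 10: O, bond orders sum to 2 (valence 2) → 0 H
Totals → C:5, H:6, F:1, N:1, O:3.
In Hill order: C5H6FNO3.

C5H6FNO3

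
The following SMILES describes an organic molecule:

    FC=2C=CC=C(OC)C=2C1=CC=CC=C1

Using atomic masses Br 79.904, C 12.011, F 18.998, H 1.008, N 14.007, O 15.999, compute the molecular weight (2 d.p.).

202.23 g/mol

First, the molecular formula is C13H11FO (counting implicit H from valence).
  C: 13 × 12.011 = 156.143
  F: 1 × 18.998 = 18.998
  H: 11 × 1.008 = 11.088
  O: 1 × 15.999 = 15.999
Sum: 13×12.011 + 1×18.998 + 11×1.008 + 1×15.999 = 202.228 → 202.23 g/mol.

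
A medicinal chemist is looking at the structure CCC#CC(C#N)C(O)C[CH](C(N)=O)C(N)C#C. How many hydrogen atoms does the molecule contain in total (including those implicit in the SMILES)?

17

Walk through each heavy atom and fill implicit hydrogens from standard valence (C 4, N 3, O 2, S 2, halogen 1):
  atom 1: C, bond orders sum to 1 (valence 4) → 3 H
  atom 2: C, bond orders sum to 2 (valence 4) → 2 H
  atom 3: C, bond orders sum to 4 (valence 4) → 0 H
  atom 4: C, bond orders sum to 4 (valence 4) → 0 H
  atom 5: C, bond orders sum to 3 (valence 4) → 1 H
  atom 6: C, bond orders sum to 4 (valence 4) → 0 H
  atom 7: N, bond orders sum to 3 (valence 3) → 0 H
  atom 8: C, bond orders sum to 3 (valence 4) → 1 H
  atom 9: O, bond orders sum to 1 (valence 2) → 1 H
  atom 10: C, bond orders sum to 2 (valence 4) → 2 H
  atom 11: C with explicit H count 1
  atom 12: C, bond orders sum to 4 (valence 4) → 0 H
  atom 13: N, bond orders sum to 1 (valence 3) → 2 H
  atom 14: O, bond orders sum to 2 (valence 2) → 0 H
  atom 15: C, bond orders sum to 3 (valence 4) → 1 H
  atom 16: N, bond orders sum to 1 (valence 3) → 2 H
  atom 17: C, bond orders sum to 4 (valence 4) → 0 H
  atom 18: C, bond orders sum to 3 (valence 4) → 1 H
Total hydrogens: 17.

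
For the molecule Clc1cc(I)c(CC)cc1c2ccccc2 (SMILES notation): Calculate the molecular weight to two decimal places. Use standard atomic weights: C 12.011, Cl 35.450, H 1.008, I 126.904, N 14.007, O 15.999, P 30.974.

342.60 g/mol

First, the molecular formula is C14H12ClI (counting implicit H from valence).
  C: 14 × 12.011 = 168.154
  Cl: 1 × 35.450 = 35.450
  H: 12 × 1.008 = 12.096
  I: 1 × 126.904 = 126.904
Sum: 14×12.011 + 1×35.450 + 12×1.008 + 1×126.904 = 342.604 → 342.60 g/mol.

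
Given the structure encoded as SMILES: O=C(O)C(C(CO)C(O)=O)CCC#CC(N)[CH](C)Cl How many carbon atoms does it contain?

12

Count every carbon token in the SMILES (each C, including those in ring-closure positions and inside branches).
Carbon count: 12.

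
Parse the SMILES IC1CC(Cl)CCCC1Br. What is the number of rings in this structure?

In SMILES, each pair of matching ring-closure digits denotes one ring-closing bond; the number of such bonds equals the number of independent rings.
Ring-closure bonds here: 1.

1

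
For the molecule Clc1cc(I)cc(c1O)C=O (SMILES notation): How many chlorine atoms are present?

Scan the SMILES for Cl atoms (remember two-letter symbols like Cl and Br are single atoms).
Chlorine count: 1.

1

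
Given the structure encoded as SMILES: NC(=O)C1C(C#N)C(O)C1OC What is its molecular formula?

Walk through each heavy atom and fill implicit hydrogens from standard valence (C 4, N 3, O 2, S 2, halogen 1):
  atom 1: N, bond orders sum to 1 (valence 3) → 2 H
  atom 2: C, bond orders sum to 4 (valence 4) → 0 H
  atom 3: O, bond orders sum to 2 (valence 2) → 0 H
  atom 4: C, bond orders sum to 3 (valence 4) → 1 H
  atom 5: C, bond orders sum to 3 (valence 4) → 1 H
  atom 6: C, bond orders sum to 4 (valence 4) → 0 H
  atom 7: N, bond orders sum to 3 (valence 3) → 0 H
  atom 8: C, bond orders sum to 3 (valence 4) → 1 H
  atom 9: O, bond orders sum to 1 (valence 2) → 1 H
  atom 10: C, bond orders sum to 3 (valence 4) → 1 H
  atom 11: O, bond orders sum to 2 (valence 2) → 0 H
  atom 12: C, bond orders sum to 1 (valence 4) → 3 H
Totals → C:7, H:10, N:2, O:3.

C7H10N2O3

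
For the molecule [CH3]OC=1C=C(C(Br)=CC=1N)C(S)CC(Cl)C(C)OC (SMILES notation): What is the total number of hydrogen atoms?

19

Walk through each heavy atom and fill implicit hydrogens from standard valence (C 4, N 3, O 2, S 2, halogen 1):
  atom 1: C with explicit H count 3
  atom 2: O, bond orders sum to 2 (valence 2) → 0 H
  atom 3: C, bond orders sum to 4 (valence 4) → 0 H
  atom 4: C, bond orders sum to 3 (valence 4) → 1 H
  atom 5: C, bond orders sum to 4 (valence 4) → 0 H
  atom 6: C, bond orders sum to 4 (valence 4) → 0 H
  atom 7: Br (halogen, monovalent) → 0 H
  atom 8: C, bond orders sum to 3 (valence 4) → 1 H
  atom 9: C, bond orders sum to 4 (valence 4) → 0 H
  atom 10: N, bond orders sum to 1 (valence 3) → 2 H
  atom 11: C, bond orders sum to 3 (valence 4) → 1 H
  atom 12: S, bond orders sum to 1 (valence 2) → 1 H
  atom 13: C, bond orders sum to 2 (valence 4) → 2 H
  atom 14: C, bond orders sum to 3 (valence 4) → 1 H
  atom 15: Cl (halogen, monovalent) → 0 H
  atom 16: C, bond orders sum to 3 (valence 4) → 1 H
  atom 17: C, bond orders sum to 1 (valence 4) → 3 H
  atom 18: O, bond orders sum to 2 (valence 2) → 0 H
  atom 19: C, bond orders sum to 1 (valence 4) → 3 H
Total hydrogens: 19.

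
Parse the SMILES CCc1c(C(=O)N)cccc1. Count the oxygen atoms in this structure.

1

Scan the SMILES for O atoms (remember two-letter symbols like Cl and Br are single atoms).
Oxygen count: 1.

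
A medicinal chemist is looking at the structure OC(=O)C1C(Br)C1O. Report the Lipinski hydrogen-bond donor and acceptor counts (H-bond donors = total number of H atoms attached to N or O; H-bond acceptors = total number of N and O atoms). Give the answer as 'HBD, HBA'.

Donors: find every N or O and count the H atoms it carries.
  atom 1 (O): bond orders sum to 1 → 1 H
  atom 3 (O): bond orders sum to 2 → 0 H
  atom 8 (O): bond orders sum to 1 → 1 H
Lipinski HBD = 2.
Acceptors: N atoms = 0, O atoms = 3 → HBA = 3.

2, 3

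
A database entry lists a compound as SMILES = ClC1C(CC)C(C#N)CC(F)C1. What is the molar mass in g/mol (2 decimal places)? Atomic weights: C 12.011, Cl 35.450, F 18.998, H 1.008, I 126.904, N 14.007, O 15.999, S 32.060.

First, the molecular formula is C9H13ClFN (counting implicit H from valence).
  C: 9 × 12.011 = 108.099
  Cl: 1 × 35.450 = 35.450
  F: 1 × 18.998 = 18.998
  H: 13 × 1.008 = 13.104
  N: 1 × 14.007 = 14.007
Sum: 9×12.011 + 1×35.450 + 1×18.998 + 13×1.008 + 1×14.007 = 189.658 → 189.66 g/mol.

189.66 g/mol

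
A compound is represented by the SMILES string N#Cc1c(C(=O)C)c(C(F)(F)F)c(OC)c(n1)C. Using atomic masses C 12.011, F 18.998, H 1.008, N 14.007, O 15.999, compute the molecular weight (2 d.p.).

First, the molecular formula is C11H9F3N2O2 (counting implicit H from valence).
  C: 11 × 12.011 = 132.121
  F: 3 × 18.998 = 56.994
  H: 9 × 1.008 = 9.072
  N: 2 × 14.007 = 28.014
  O: 2 × 15.999 = 31.998
Sum: 11×12.011 + 3×18.998 + 9×1.008 + 2×14.007 + 2×15.999 = 258.199 → 258.20 g/mol.

258.20 g/mol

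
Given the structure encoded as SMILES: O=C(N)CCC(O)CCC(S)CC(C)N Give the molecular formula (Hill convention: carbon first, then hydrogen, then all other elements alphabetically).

C10H22N2O2S

Walk through each heavy atom and fill implicit hydrogens from standard valence (C 4, N 3, O 2, S 2, halogen 1):
  atom 1: O, bond orders sum to 2 (valence 2) → 0 H
  atom 2: C, bond orders sum to 4 (valence 4) → 0 H
  atom 3: N, bond orders sum to 1 (valence 3) → 2 H
  atom 4: C, bond orders sum to 2 (valence 4) → 2 H
  atom 5: C, bond orders sum to 2 (valence 4) → 2 H
  atom 6: C, bond orders sum to 3 (valence 4) → 1 H
  atom 7: O, bond orders sum to 1 (valence 2) → 1 H
  atom 8: C, bond orders sum to 2 (valence 4) → 2 H
  atom 9: C, bond orders sum to 2 (valence 4) → 2 H
  atom 10: C, bond orders sum to 3 (valence 4) → 1 H
  atom 11: S, bond orders sum to 1 (valence 2) → 1 H
  atom 12: C, bond orders sum to 2 (valence 4) → 2 H
  atom 13: C, bond orders sum to 3 (valence 4) → 1 H
  atom 14: C, bond orders sum to 1 (valence 4) → 3 H
  atom 15: N, bond orders sum to 1 (valence 3) → 2 H
Totals → C:10, H:22, N:2, O:2, S:1.
In Hill order: C10H22N2O2S.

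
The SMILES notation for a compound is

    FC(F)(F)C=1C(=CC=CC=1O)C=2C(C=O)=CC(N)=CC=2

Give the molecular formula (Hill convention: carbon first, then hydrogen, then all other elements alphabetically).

Walk through each heavy atom and fill implicit hydrogens from standard valence (C 4, N 3, O 2, S 2, halogen 1):
  atom 1: F (halogen, monovalent) → 0 H
  atom 2: C, bond orders sum to 4 (valence 4) → 0 H
  atom 3: F (halogen, monovalent) → 0 H
  atom 4: F (halogen, monovalent) → 0 H
  atom 5: C, bond orders sum to 4 (valence 4) → 0 H
  atom 6: C, bond orders sum to 4 (valence 4) → 0 H
  atom 7: C, bond orders sum to 3 (valence 4) → 1 H
  atom 8: C, bond orders sum to 3 (valence 4) → 1 H
  atom 9: C, bond orders sum to 3 (valence 4) → 1 H
  atom 10: C, bond orders sum to 4 (valence 4) → 0 H
  atom 11: O, bond orders sum to 1 (valence 2) → 1 H
  atom 12: C, bond orders sum to 4 (valence 4) → 0 H
  atom 13: C, bond orders sum to 4 (valence 4) → 0 H
  atom 14: C, bond orders sum to 3 (valence 4) → 1 H
  atom 15: O, bond orders sum to 2 (valence 2) → 0 H
  atom 16: C, bond orders sum to 3 (valence 4) → 1 H
  atom 17: C, bond orders sum to 4 (valence 4) → 0 H
  atom 18: N, bond orders sum to 1 (valence 3) → 2 H
  atom 19: C, bond orders sum to 3 (valence 4) → 1 H
  atom 20: C, bond orders sum to 3 (valence 4) → 1 H
Totals → C:14, H:10, F:3, N:1, O:2.
In Hill order: C14H10F3NO2.

C14H10F3NO2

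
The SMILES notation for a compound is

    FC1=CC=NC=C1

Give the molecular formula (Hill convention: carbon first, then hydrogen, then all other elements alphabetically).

Walk through each heavy atom and fill implicit hydrogens from standard valence (C 4, N 3, O 2, S 2, halogen 1):
  atom 1: F (halogen, monovalent) → 0 H
  atom 2: C, bond orders sum to 4 (valence 4) → 0 H
  atom 3: C, bond orders sum to 3 (valence 4) → 1 H
  atom 4: C, bond orders sum to 3 (valence 4) → 1 H
  atom 5: N, bond orders sum to 3 (valence 3) → 0 H
  atom 6: C, bond orders sum to 3 (valence 4) → 1 H
  atom 7: C, bond orders sum to 3 (valence 4) → 1 H
Totals → C:5, H:4, F:1, N:1.

C5H4FN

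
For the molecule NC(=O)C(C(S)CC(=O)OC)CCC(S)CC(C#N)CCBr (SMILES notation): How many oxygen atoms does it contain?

Scan the SMILES for O atoms (remember two-letter symbols like Cl and Br are single atoms).
Oxygen count: 3.

3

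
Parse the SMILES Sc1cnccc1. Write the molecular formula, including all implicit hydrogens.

Walk through each heavy atom and fill implicit hydrogens from standard valence (C 4, N 3, O 2, S 2, halogen 1); for lowercase aromatic atoms, an aromatic c carries 1 H when it has two neighbours and 0 H with three, and aromatic n carries 0 H:
  atom 1: S, bond orders sum to 1 (valence 2) → 1 H
  atom 2: aromatic c, 3 neighbours → 0 H
  atom 3: aromatic c, 2 neighbours → 1 H
  atom 4: aromatic n, 2 neighbours → 0 H
  atom 5: aromatic c, 2 neighbours → 1 H
  atom 6: aromatic c, 2 neighbours → 1 H
  atom 7: aromatic c, 2 neighbours → 1 H
Totals → C:5, H:5, N:1, S:1.
In Hill order: C5H5NS.

C5H5NS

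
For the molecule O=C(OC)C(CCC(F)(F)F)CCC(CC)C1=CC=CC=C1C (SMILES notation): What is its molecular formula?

Walk through each heavy atom and fill implicit hydrogens from standard valence (C 4, N 3, O 2, S 2, halogen 1):
  atom 1: O, bond orders sum to 2 (valence 2) → 0 H
  atom 2: C, bond orders sum to 4 (valence 4) → 0 H
  atom 3: O, bond orders sum to 2 (valence 2) → 0 H
  atom 4: C, bond orders sum to 1 (valence 4) → 3 H
  atom 5: C, bond orders sum to 3 (valence 4) → 1 H
  atom 6: C, bond orders sum to 2 (valence 4) → 2 H
  atom 7: C, bond orders sum to 2 (valence 4) → 2 H
  atom 8: C, bond orders sum to 4 (valence 4) → 0 H
  atom 9: F (halogen, monovalent) → 0 H
  atom 10: F (halogen, monovalent) → 0 H
  atom 11: F (halogen, monovalent) → 0 H
  atom 12: C, bond orders sum to 2 (valence 4) → 2 H
  atom 13: C, bond orders sum to 2 (valence 4) → 2 H
  atom 14: C, bond orders sum to 3 (valence 4) → 1 H
  atom 15: C, bond orders sum to 2 (valence 4) → 2 H
  atom 16: C, bond orders sum to 1 (valence 4) → 3 H
  atom 17: C, bond orders sum to 4 (valence 4) → 0 H
  atom 18: C, bond orders sum to 3 (valence 4) → 1 H
  atom 19: C, bond orders sum to 3 (valence 4) → 1 H
  atom 20: C, bond orders sum to 3 (valence 4) → 1 H
  atom 21: C, bond orders sum to 3 (valence 4) → 1 H
  atom 22: C, bond orders sum to 4 (valence 4) → 0 H
  atom 23: C, bond orders sum to 1 (valence 4) → 3 H
Totals → C:18, H:25, F:3, O:2.
In Hill order: C18H25F3O2.

C18H25F3O2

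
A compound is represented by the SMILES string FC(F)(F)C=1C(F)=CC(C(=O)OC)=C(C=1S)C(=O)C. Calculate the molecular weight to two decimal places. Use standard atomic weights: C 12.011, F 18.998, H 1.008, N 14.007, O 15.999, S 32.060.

First, the molecular formula is C11H8F4O3S (counting implicit H from valence).
  C: 11 × 12.011 = 132.121
  F: 4 × 18.998 = 75.992
  H: 8 × 1.008 = 8.064
  O: 3 × 15.999 = 47.997
  S: 1 × 32.060 = 32.060
Sum: 11×12.011 + 4×18.998 + 8×1.008 + 3×15.999 + 1×32.060 = 296.234 → 296.23 g/mol.

296.23 g/mol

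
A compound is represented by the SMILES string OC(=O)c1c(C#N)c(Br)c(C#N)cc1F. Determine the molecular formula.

C9H2BrFN2O2

Walk through each heavy atom and fill implicit hydrogens from standard valence (C 4, N 3, O 2, S 2, halogen 1); for lowercase aromatic atoms, an aromatic c carries 1 H when it has two neighbours and 0 H with three, and aromatic n carries 0 H:
  atom 1: O, bond orders sum to 1 (valence 2) → 1 H
  atom 2: C, bond orders sum to 4 (valence 4) → 0 H
  atom 3: O, bond orders sum to 2 (valence 2) → 0 H
  atom 4: aromatic c, 3 neighbours → 0 H
  atom 5: aromatic c, 3 neighbours → 0 H
  atom 6: C, bond orders sum to 4 (valence 4) → 0 H
  atom 7: N, bond orders sum to 3 (valence 3) → 0 H
  atom 8: aromatic c, 3 neighbours → 0 H
  atom 9: Br (halogen, monovalent) → 0 H
  atom 10: aromatic c, 3 neighbours → 0 H
  atom 11: C, bond orders sum to 4 (valence 4) → 0 H
  atom 12: N, bond orders sum to 3 (valence 3) → 0 H
  atom 13: aromatic c, 2 neighbours → 1 H
  atom 14: aromatic c, 3 neighbours → 0 H
  atom 15: F (halogen, monovalent) → 0 H
Totals → C:9, H:2, Br:1, F:1, N:2, O:2.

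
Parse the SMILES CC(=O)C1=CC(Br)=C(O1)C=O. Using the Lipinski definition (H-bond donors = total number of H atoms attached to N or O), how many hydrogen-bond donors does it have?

0

Donors: find every N or O and count the H atoms it carries.
  atom 3 (O): bond orders sum to 2 → 0 H
  atom 9 (O): bond orders sum to 2 → 0 H
  atom 11 (O): bond orders sum to 2 → 0 H
Lipinski HBD = 0.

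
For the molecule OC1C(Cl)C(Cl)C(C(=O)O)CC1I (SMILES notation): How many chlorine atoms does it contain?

2

Scan the SMILES for Cl atoms (remember two-letter symbols like Cl and Br are single atoms).
Chlorine count: 2.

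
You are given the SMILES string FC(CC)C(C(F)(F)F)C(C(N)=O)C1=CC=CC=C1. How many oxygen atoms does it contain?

Scan the SMILES for O atoms (remember two-letter symbols like Cl and Br are single atoms).
Oxygen count: 1.

1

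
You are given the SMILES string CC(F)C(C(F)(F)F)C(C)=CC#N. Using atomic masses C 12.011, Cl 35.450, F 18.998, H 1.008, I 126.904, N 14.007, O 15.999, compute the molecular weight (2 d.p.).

First, the molecular formula is C8H9F4N (counting implicit H from valence).
  C: 8 × 12.011 = 96.088
  F: 4 × 18.998 = 75.992
  H: 9 × 1.008 = 9.072
  N: 1 × 14.007 = 14.007
Sum: 8×12.011 + 4×18.998 + 9×1.008 + 1×14.007 = 195.159 → 195.16 g/mol.

195.16 g/mol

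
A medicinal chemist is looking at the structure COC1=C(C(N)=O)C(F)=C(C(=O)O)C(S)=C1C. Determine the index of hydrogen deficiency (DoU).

Molecular formula: C10H10FNO4S.
DoU = (2C + 2 + N − H − X) / 2, where X is the halogen count and O/S are ignored.
    = (2·10 + 2 + 1 − 10 − 1) / 2 = 12 / 2 = 6.

6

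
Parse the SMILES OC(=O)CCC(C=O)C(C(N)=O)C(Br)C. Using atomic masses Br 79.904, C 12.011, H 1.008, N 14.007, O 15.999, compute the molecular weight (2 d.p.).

280.12 g/mol

First, the molecular formula is C9H14BrNO4 (counting implicit H from valence).
  Br: 1 × 79.904 = 79.904
  C: 9 × 12.011 = 108.099
  H: 14 × 1.008 = 14.112
  N: 1 × 14.007 = 14.007
  O: 4 × 15.999 = 63.996
Sum: 1×79.904 + 9×12.011 + 14×1.008 + 1×14.007 + 4×15.999 = 280.118 → 280.12 g/mol.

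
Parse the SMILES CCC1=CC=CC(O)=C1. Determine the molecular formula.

C8H10O

Walk through each heavy atom and fill implicit hydrogens from standard valence (C 4, N 3, O 2, S 2, halogen 1):
  atom 1: C, bond orders sum to 1 (valence 4) → 3 H
  atom 2: C, bond orders sum to 2 (valence 4) → 2 H
  atom 3: C, bond orders sum to 4 (valence 4) → 0 H
  atom 4: C, bond orders sum to 3 (valence 4) → 1 H
  atom 5: C, bond orders sum to 3 (valence 4) → 1 H
  atom 6: C, bond orders sum to 3 (valence 4) → 1 H
  atom 7: C, bond orders sum to 4 (valence 4) → 0 H
  atom 8: O, bond orders sum to 1 (valence 2) → 1 H
  atom 9: C, bond orders sum to 3 (valence 4) → 1 H
Totals → C:8, H:10, O:1.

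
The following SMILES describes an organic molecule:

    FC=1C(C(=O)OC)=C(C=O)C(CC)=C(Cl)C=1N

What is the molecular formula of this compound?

Walk through each heavy atom and fill implicit hydrogens from standard valence (C 4, N 3, O 2, S 2, halogen 1):
  atom 1: F (halogen, monovalent) → 0 H
  atom 2: C, bond orders sum to 4 (valence 4) → 0 H
  atom 3: C, bond orders sum to 4 (valence 4) → 0 H
  atom 4: C, bond orders sum to 4 (valence 4) → 0 H
  atom 5: O, bond orders sum to 2 (valence 2) → 0 H
  atom 6: O, bond orders sum to 2 (valence 2) → 0 H
  atom 7: C, bond orders sum to 1 (valence 4) → 3 H
  atom 8: C, bond orders sum to 4 (valence 4) → 0 H
  atom 9: C, bond orders sum to 3 (valence 4) → 1 H
  atom 10: O, bond orders sum to 2 (valence 2) → 0 H
  atom 11: C, bond orders sum to 4 (valence 4) → 0 H
  atom 12: C, bond orders sum to 2 (valence 4) → 2 H
  atom 13: C, bond orders sum to 1 (valence 4) → 3 H
  atom 14: C, bond orders sum to 4 (valence 4) → 0 H
  atom 15: Cl (halogen, monovalent) → 0 H
  atom 16: C, bond orders sum to 4 (valence 4) → 0 H
  atom 17: N, bond orders sum to 1 (valence 3) → 2 H
Totals → C:11, H:11, Cl:1, F:1, N:1, O:3.

C11H11ClFNO3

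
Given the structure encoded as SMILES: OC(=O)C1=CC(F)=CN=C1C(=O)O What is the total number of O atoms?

4

Scan the SMILES for O atoms (remember two-letter symbols like Cl and Br are single atoms).
Oxygen count: 4.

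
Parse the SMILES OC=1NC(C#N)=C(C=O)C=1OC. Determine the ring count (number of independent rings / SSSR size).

In SMILES, each pair of matching ring-closure digits denotes one ring-closing bond; the number of such bonds equals the number of independent rings.
Ring-closure bonds here: 1.

1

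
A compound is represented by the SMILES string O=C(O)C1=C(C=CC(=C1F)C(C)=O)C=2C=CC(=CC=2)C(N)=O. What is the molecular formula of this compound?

C16H12FNO4

Walk through each heavy atom and fill implicit hydrogens from standard valence (C 4, N 3, O 2, S 2, halogen 1):
  atom 1: O, bond orders sum to 2 (valence 2) → 0 H
  atom 2: C, bond orders sum to 4 (valence 4) → 0 H
  atom 3: O, bond orders sum to 1 (valence 2) → 1 H
  atom 4: C, bond orders sum to 4 (valence 4) → 0 H
  atom 5: C, bond orders sum to 4 (valence 4) → 0 H
  atom 6: C, bond orders sum to 3 (valence 4) → 1 H
  atom 7: C, bond orders sum to 3 (valence 4) → 1 H
  atom 8: C, bond orders sum to 4 (valence 4) → 0 H
  atom 9: C, bond orders sum to 4 (valence 4) → 0 H
  atom 10: F (halogen, monovalent) → 0 H
  atom 11: C, bond orders sum to 4 (valence 4) → 0 H
  atom 12: C, bond orders sum to 1 (valence 4) → 3 H
  atom 13: O, bond orders sum to 2 (valence 2) → 0 H
  atom 14: C, bond orders sum to 4 (valence 4) → 0 H
  atom 15: C, bond orders sum to 3 (valence 4) → 1 H
  atom 16: C, bond orders sum to 3 (valence 4) → 1 H
  atom 17: C, bond orders sum to 4 (valence 4) → 0 H
  atom 18: C, bond orders sum to 3 (valence 4) → 1 H
  atom 19: C, bond orders sum to 3 (valence 4) → 1 H
  atom 20: C, bond orders sum to 4 (valence 4) → 0 H
  atom 21: N, bond orders sum to 1 (valence 3) → 2 H
  atom 22: O, bond orders sum to 2 (valence 2) → 0 H
Totals → C:16, H:12, F:1, N:1, O:4.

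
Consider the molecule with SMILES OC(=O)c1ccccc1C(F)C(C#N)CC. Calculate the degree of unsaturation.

Molecular formula: C12H12FNO2.
DoU = (2C + 2 + N − H − X) / 2, where X is the halogen count and O/S are ignored.
    = (2·12 + 2 + 1 − 12 − 1) / 2 = 14 / 2 = 7.

7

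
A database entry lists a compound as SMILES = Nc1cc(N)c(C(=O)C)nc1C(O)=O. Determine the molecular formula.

C8H9N3O3

Walk through each heavy atom and fill implicit hydrogens from standard valence (C 4, N 3, O 2, S 2, halogen 1); for lowercase aromatic atoms, an aromatic c carries 1 H when it has two neighbours and 0 H with three, and aromatic n carries 0 H:
  atom 1: N, bond orders sum to 1 (valence 3) → 2 H
  atom 2: aromatic c, 3 neighbours → 0 H
  atom 3: aromatic c, 2 neighbours → 1 H
  atom 4: aromatic c, 3 neighbours → 0 H
  atom 5: N, bond orders sum to 1 (valence 3) → 2 H
  atom 6: aromatic c, 3 neighbours → 0 H
  atom 7: C, bond orders sum to 4 (valence 4) → 0 H
  atom 8: O, bond orders sum to 2 (valence 2) → 0 H
  atom 9: C, bond orders sum to 1 (valence 4) → 3 H
  atom 10: aromatic n, 2 neighbours → 0 H
  atom 11: aromatic c, 3 neighbours → 0 H
  atom 12: C, bond orders sum to 4 (valence 4) → 0 H
  atom 13: O, bond orders sum to 1 (valence 2) → 1 H
  atom 14: O, bond orders sum to 2 (valence 2) → 0 H
Totals → C:8, H:9, N:3, O:3.
In Hill order: C8H9N3O3.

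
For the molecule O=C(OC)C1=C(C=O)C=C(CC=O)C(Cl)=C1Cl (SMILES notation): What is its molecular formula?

C11H8Cl2O4

Walk through each heavy atom and fill implicit hydrogens from standard valence (C 4, N 3, O 2, S 2, halogen 1):
  atom 1: O, bond orders sum to 2 (valence 2) → 0 H
  atom 2: C, bond orders sum to 4 (valence 4) → 0 H
  atom 3: O, bond orders sum to 2 (valence 2) → 0 H
  atom 4: C, bond orders sum to 1 (valence 4) → 3 H
  atom 5: C, bond orders sum to 4 (valence 4) → 0 H
  atom 6: C, bond orders sum to 4 (valence 4) → 0 H
  atom 7: C, bond orders sum to 3 (valence 4) → 1 H
  atom 8: O, bond orders sum to 2 (valence 2) → 0 H
  atom 9: C, bond orders sum to 3 (valence 4) → 1 H
  atom 10: C, bond orders sum to 4 (valence 4) → 0 H
  atom 11: C, bond orders sum to 2 (valence 4) → 2 H
  atom 12: C, bond orders sum to 3 (valence 4) → 1 H
  atom 13: O, bond orders sum to 2 (valence 2) → 0 H
  atom 14: C, bond orders sum to 4 (valence 4) → 0 H
  atom 15: Cl (halogen, monovalent) → 0 H
  atom 16: C, bond orders sum to 4 (valence 4) → 0 H
  atom 17: Cl (halogen, monovalent) → 0 H
Totals → C:11, H:8, Cl:2, O:4.
In Hill order: C11H8Cl2O4.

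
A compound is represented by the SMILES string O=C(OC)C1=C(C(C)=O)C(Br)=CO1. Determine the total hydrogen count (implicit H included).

7

Walk through each heavy atom and fill implicit hydrogens from standard valence (C 4, N 3, O 2, S 2, halogen 1):
  atom 1: O, bond orders sum to 2 (valence 2) → 0 H
  atom 2: C, bond orders sum to 4 (valence 4) → 0 H
  atom 3: O, bond orders sum to 2 (valence 2) → 0 H
  atom 4: C, bond orders sum to 1 (valence 4) → 3 H
  atom 5: C, bond orders sum to 4 (valence 4) → 0 H
  atom 6: C, bond orders sum to 4 (valence 4) → 0 H
  atom 7: C, bond orders sum to 4 (valence 4) → 0 H
  atom 8: C, bond orders sum to 1 (valence 4) → 3 H
  atom 9: O, bond orders sum to 2 (valence 2) → 0 H
  atom 10: C, bond orders sum to 4 (valence 4) → 0 H
  atom 11: Br (halogen, monovalent) → 0 H
  atom 12: C, bond orders sum to 3 (valence 4) → 1 H
  atom 13: O, bond orders sum to 2 (valence 2) → 0 H
Total hydrogens: 7.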